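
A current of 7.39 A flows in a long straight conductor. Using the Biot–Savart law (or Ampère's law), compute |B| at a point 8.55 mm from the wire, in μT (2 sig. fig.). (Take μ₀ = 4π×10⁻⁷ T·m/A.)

B ≈ 170 μT

For an infinitely long straight wire, B = μ₀I/(2πd).
B = (4π×10⁻⁷ × 7.39) / (2π × 0.00855) = 1.73×10⁻⁴ T.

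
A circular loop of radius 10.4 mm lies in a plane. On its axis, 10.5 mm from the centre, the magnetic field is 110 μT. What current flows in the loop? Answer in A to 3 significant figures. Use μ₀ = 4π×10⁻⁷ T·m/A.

I ≈ 5.22 A

On the axis of a loop, B = μ₀IR²/[2(R²+z²)^(3/2)], so I = 2B(R²+z²)^(3/2)/(μ₀R²).
R² + z² = 0.0001082 + 0.0001103 = 0.0002184 m²; raised to 3/2 gives 3.23×10⁻⁶ m³.
I = 2 × 1.10×10⁻⁴ × 3.23×10⁻⁶ / (1.26×10⁻⁶ × 0.0001082) = 5.22 A.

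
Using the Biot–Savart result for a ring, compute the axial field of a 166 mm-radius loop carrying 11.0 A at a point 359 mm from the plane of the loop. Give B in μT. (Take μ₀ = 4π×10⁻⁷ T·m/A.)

B ≈ 3.08 μT

On the axis of a circular loop, B = μ₀IR² / [2(R²+z²)^(3/2)].
R² + z² = (0.166)² + (0.359)² = 0.1564 m², and (R²+z²)^(3/2) = 6.19×10⁻² m³.
B = (4π×10⁻⁷ × 11.0 × 0.02756) / (2 × 6.19×10⁻²) = 3.08×10⁻⁶ T.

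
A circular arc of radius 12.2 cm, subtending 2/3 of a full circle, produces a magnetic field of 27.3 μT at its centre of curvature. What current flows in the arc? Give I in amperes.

I ≈ 7.95 A

For a circular arc, B = μ₀Iφ/(4πR) with φ in radians; here φ = 4.189 rad.
So I = 4πRB/(μ₀φ) = 4π × 0.122 × 2.73×10⁻⁵ / (4π×10⁻⁷ × 4.189) = 7.95 A.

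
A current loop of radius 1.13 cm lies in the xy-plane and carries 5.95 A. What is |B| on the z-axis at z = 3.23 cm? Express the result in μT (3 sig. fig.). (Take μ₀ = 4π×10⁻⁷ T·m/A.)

On the axis of a circular loop, B = μ₀IR² / [2(R²+z²)^(3/2)].
R² + z² = (0.0113)² + (0.0323)² = 0.001171 m², and (R²+z²)^(3/2) = 4.01×10⁻⁵ m³.
B = (4π×10⁻⁷ × 5.95 × 0.0001277) / (2 × 4.01×10⁻⁵) = 1.19×10⁻⁵ T.

B ≈ 11.9 μT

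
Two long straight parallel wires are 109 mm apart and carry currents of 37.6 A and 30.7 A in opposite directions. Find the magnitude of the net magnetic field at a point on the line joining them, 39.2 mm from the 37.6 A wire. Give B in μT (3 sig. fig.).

Each long wire gives B = μ₀I/(2πd). Distances are d₁ = 0.0392 m and d₂ = 0.0698 m.
B₁ = 1.92×10⁻⁴ T, B₂ = 8.80×10⁻⁵ T.
Between antiparallel currents both contributions point the same way, so they add. B = B₁ + B₂ = 1.92×10⁻⁴ + 8.80×10⁻⁵ = 2.80×10⁻⁴ T.

B ≈ 280 μT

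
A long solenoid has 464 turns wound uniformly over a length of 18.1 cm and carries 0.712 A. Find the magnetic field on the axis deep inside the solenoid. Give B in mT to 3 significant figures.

B ≈ 2.29 mT

Inside a long solenoid, B = μ₀nI with n = 2564 turns/m.
B = 4π×10⁻⁷ × 2564 × 0.712 = 2.29×10⁻³ T.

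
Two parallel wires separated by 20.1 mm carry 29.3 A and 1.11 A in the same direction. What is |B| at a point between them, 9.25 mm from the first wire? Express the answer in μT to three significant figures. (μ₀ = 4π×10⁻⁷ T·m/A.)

B ≈ 613 μT

Each long wire gives B = μ₀I/(2πd). Distances are d₁ = 0.00925 m and d₂ = 0.01085 m.
B₁ = 6.34×10⁻⁴ T, B₂ = 2.05×10⁻⁵ T.
Between parallel currents the two contributions point in opposite directions, so they subtract. B = |B₁ − B₂| = |6.34×10⁻⁴ − 2.05×10⁻⁵| = 6.13×10⁻⁴ T.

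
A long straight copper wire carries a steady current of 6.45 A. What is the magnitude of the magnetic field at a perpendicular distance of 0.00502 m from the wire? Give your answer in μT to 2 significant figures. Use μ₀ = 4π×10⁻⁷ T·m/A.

B ≈ 260 μT

For an infinitely long straight wire, B = μ₀I/(2πd).
B = (4π×10⁻⁷ × 6.45) / (2π × 0.00502) = 2.57×10⁻⁴ T.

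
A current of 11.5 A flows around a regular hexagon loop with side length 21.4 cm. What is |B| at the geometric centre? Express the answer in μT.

Each side is a finite straight segment at perpendicular distance d = a/(2 tan(π/6)) = 0.1853 m from the centre, with end-angles ±π/6.
One side contributes B₁ = (μ₀I/4πd)·2 sin(π/6) = 6.21×10⁻⁶ T.
All 6 sides add in the same direction: B = 6 × 6.21×10⁻⁶ = 3.72×10⁻⁵ T.

B ≈ 37.2 μT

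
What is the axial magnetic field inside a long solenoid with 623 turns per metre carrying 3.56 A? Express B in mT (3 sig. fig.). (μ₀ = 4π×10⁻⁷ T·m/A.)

Inside a long solenoid, B = μ₀nI with n = 623 turns/m.
B = 4π×10⁻⁷ × 623 × 3.56 = 2.79×10⁻³ T.

B ≈ 2.79 mT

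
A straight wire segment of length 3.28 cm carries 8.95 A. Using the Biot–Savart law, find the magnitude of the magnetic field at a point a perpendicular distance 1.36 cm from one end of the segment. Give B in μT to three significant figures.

For a finite straight segment, B = (μ₀I/4πd)(sinθ₁ + sinθ₂), where θ₁, θ₂ are the angles from the perpendicular to each end.
The perpendicular foot is at one end, so the two end-offsets along the wire are 0 and L = 0.0328 m.
sinθ₁ = 0/√(0²+0.0136²) = 0.0000; sinθ₂ = 0.0328/√(0.0328²+0.0136²) = 0.9237.
B = (4π×10⁻⁷ × 8.95) / (4π × 0.0136) × (0.0000 + 0.9237) = 6.08×10⁻⁵ T.

B ≈ 60.8 μT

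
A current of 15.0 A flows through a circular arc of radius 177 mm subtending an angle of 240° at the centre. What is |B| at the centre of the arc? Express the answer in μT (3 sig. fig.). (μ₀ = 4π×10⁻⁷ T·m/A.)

The Biot–Savart field of a circular arc at its centre is B = μ₀Iφ/(4πR), with φ = 4.189 rad.
B = (4π×10⁻⁷ × 15.0 × 4.189) / (4π × 0.177) = 3.55×10⁻⁵ T.

B ≈ 35.5 μT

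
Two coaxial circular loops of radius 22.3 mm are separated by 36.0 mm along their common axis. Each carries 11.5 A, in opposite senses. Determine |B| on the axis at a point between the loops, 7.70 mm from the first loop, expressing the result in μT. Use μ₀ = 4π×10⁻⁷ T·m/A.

B ≈ 197 μT

Each loop contributes B = μ₀IR²/[2(R²+z²)^(3/2)] on the axis, with z measured from that loop.
Loop 1 (z = 0.0077 m): B₁ = 2.74×10⁻⁴ T. Loop 2 (z = 0.0283 m): B₂ = 7.68×10⁻⁵ T.
The fields oppose: B = |B₁ − B₂| = 1.97×10⁻⁴ T.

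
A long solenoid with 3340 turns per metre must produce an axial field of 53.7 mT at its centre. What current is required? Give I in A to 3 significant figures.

Inside a long solenoid B = μ₀nI with n = 3340 m⁻¹, so I = B/(μ₀n).
I = 5.37×10⁻² / (4π×10⁻⁷ × 3340) = 12.8 A.

I ≈ 12.8 A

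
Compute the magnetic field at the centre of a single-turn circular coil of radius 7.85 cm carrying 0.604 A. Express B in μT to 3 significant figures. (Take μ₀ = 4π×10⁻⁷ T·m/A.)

B ≈ 4.83 μT

At the centre of a circular loop the Biot–Savart law gives B = μ₀I/(2R).
B = (4π×10⁻⁷ × 0.604) / (2 × 0.0785) = 4.83×10⁻⁶ T.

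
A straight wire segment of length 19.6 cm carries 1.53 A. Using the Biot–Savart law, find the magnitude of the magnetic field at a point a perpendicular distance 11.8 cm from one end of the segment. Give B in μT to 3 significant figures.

For a finite straight segment, B = (μ₀I/4πd)(sinθ₁ + sinθ₂), where θ₁, θ₂ are the angles from the perpendicular to each end.
The perpendicular foot is at one end, so the two end-offsets along the wire are 0 and L = 0.196 m.
sinθ₁ = 0/√(0²+0.118²) = 0.0000; sinθ₂ = 0.196/√(0.196²+0.118²) = 0.8567.
B = (4π×10⁻⁷ × 1.53) / (4π × 0.118) × (0.0000 + 0.8567) = 1.11×10⁻⁶ T.

B ≈ 1.11 μT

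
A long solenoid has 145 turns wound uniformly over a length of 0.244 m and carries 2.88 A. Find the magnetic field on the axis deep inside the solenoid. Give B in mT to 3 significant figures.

Inside a long solenoid, B = μ₀nI with n = 594.3 turns/m.
B = 4π×10⁻⁷ × 594.3 × 2.88 = 2.15×10⁻³ T.

B ≈ 2.15 mT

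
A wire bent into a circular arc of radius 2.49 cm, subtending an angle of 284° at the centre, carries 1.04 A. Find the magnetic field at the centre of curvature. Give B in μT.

B ≈ 20.7 μT

The Biot–Savart field of a circular arc at its centre is B = μ₀Iφ/(4πR), with φ = 4.957 rad.
B = (4π×10⁻⁷ × 1.04 × 4.957) / (4π × 0.0249) = 2.07×10⁻⁵ T.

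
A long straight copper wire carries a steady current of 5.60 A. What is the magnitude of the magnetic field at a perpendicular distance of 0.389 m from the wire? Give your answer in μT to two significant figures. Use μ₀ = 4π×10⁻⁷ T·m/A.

B ≈ 2.9 μT

For an infinitely long straight wire, B = μ₀I/(2πd).
B = (4π×10⁻⁷ × 5.60) / (2π × 0.389) = 2.88×10⁻⁶ T.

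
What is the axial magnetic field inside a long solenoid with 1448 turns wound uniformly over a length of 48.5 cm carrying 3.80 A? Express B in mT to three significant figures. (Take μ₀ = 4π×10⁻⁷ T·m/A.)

B ≈ 14.3 mT

Inside a long solenoid, B = μ₀nI with n = 2986 turns/m.
B = 4π×10⁻⁷ × 2986 × 3.80 = 1.43×10⁻² T.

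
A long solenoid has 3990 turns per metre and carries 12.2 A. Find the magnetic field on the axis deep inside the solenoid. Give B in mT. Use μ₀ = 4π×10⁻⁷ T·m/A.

Inside a long solenoid, B = μ₀nI with n = 3990 turns/m.
B = 4π×10⁻⁷ × 3990 × 12.2 = 6.12×10⁻² T.

B ≈ 61.2 mT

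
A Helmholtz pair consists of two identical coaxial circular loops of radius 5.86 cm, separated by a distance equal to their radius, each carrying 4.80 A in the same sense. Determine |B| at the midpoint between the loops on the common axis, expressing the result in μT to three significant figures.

B ≈ 73.7 μT

Each loop contributes B = μ₀IR²/[2(R²+z²)^(3/2)] on the axis, with z measured from that loop.
Loop 1 (z = 0.0293 m): B₁ = 3.68×10⁻⁵ T. Loop 2 (z = 0.0293 m): B₂ = 3.68×10⁻⁵ T.
The fields add: B = B₁ + B₂ = 7.37×10⁻⁵ T.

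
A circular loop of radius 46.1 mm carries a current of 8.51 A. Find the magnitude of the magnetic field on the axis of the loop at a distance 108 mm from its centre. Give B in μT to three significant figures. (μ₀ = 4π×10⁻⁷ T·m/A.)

B ≈ 7.02 μT

On the axis of a circular loop, B = μ₀IR² / [2(R²+z²)^(3/2)].
R² + z² = (0.0461)² + (0.108)² = 0.01379 m², and (R²+z²)^(3/2) = 1.62×10⁻³ m³.
B = (4π×10⁻⁷ × 8.51 × 0.002125) / (2 × 1.62×10⁻³) = 7.02×10⁻⁶ T.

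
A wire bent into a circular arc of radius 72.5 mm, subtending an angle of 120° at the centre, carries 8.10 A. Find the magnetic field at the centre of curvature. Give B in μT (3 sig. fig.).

B ≈ 23.4 μT

The Biot–Savart field of a circular arc at its centre is B = μ₀Iφ/(4πR), with φ = 2.094 rad.
B = (4π×10⁻⁷ × 8.10 × 2.094) / (4π × 0.0725) = 2.34×10⁻⁵ T.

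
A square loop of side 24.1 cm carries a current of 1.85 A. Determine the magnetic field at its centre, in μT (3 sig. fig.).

B ≈ 8.68 μT

Each side is a finite straight segment at perpendicular distance d = a/(2 tan(π/4)) = 0.1205 m from the centre, with end-angles ±π/4.
One side contributes B₁ = (μ₀I/4πd)·2 sin(π/4) = 2.17×10⁻⁶ T.
All 4 sides add in the same direction: B = 4 × 2.17×10⁻⁶ = 8.68×10⁻⁶ T.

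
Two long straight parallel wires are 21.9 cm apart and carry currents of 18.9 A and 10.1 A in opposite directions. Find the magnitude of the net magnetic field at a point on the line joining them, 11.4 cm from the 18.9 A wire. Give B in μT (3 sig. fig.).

B ≈ 52.4 μT

Each long wire gives B = μ₀I/(2πd). Distances are d₁ = 0.114 m and d₂ = 0.105 m.
B₁ = 3.32×10⁻⁵ T, B₂ = 1.92×10⁻⁵ T.
Between antiparallel currents both contributions point the same way, so they add. B = B₁ + B₂ = 3.32×10⁻⁵ + 1.92×10⁻⁵ = 5.24×10⁻⁵ T.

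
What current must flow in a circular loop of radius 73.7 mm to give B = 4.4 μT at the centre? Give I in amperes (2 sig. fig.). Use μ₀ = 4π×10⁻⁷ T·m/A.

At the centre of a circular loop B = μ₀I/(2R), so I = 2RB/μ₀.
With R = 0.0737 m, I = 2 × 0.0737 × 4.40×10⁻⁶ / (4π×10⁻⁷) = 0.516 A.

I ≈ 0.52 A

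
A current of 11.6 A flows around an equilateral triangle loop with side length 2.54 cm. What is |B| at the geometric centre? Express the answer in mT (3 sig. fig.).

Each side is a finite straight segment at perpendicular distance d = a/(2 tan(π/3)) = 0.007332 m from the centre, with end-angles ±π/3.
One side contributes B₁ = (μ₀I/4πd)·2 sin(π/3) = 2.74×10⁻⁴ T.
All 3 sides add in the same direction: B = 3 × 2.74×10⁻⁴ = 8.22×10⁻⁴ T.

B ≈ 0.822 mT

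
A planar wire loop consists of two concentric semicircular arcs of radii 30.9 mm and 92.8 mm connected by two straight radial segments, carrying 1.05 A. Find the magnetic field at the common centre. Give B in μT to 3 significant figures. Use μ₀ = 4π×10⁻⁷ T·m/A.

B ≈ 7.12 μT

The radial connectors point toward the centre, so dl × r̂ = 0 and they contribute nothing.
Each semicircle gives μ₀I/(4R): inner arc 1.07×10⁻⁵ T, outer arc 3.55×10⁻⁶ T.
The two arcs carry current in opposite angular senses, so their fields oppose: B = |1.07×10⁻⁵ − 3.55×10⁻⁶| = 7.12×10⁻⁶ T.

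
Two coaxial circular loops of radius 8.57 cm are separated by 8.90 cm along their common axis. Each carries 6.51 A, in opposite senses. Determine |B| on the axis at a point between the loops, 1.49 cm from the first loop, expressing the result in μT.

Each loop contributes B = μ₀IR²/[2(R²+z²)^(3/2)] on the axis, with z measured from that loop.
Loop 1 (z = 0.0149 m): B₁ = 4.56×10⁻⁵ T. Loop 2 (z = 0.0741 m): B₂ = 2.07×10⁻⁵ T.
The fields oppose: B = |B₁ − B₂| = 2.50×10⁻⁵ T.

B ≈ 25.0 μT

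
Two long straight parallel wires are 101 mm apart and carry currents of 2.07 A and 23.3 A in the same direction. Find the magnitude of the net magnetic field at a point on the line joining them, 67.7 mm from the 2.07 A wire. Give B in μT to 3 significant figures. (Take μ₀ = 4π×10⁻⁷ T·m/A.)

Each long wire gives B = μ₀I/(2πd). Distances are d₁ = 0.0677 m and d₂ = 0.0333 m.
B₁ = 6.12×10⁻⁶ T, B₂ = 1.40×10⁻⁴ T.
Between parallel currents the two contributions point in opposite directions, so they subtract. B = |B₁ − B₂| = |6.12×10⁻⁶ − 1.40×10⁻⁴| = 1.34×10⁻⁴ T.

B ≈ 134 μT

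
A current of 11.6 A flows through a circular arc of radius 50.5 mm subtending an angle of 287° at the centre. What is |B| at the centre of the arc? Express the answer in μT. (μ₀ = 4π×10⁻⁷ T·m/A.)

The Biot–Savart field of a circular arc at its centre is B = μ₀Iφ/(4πR), with φ = 5.009 rad.
B = (4π×10⁻⁷ × 11.6 × 5.009) / (4π × 0.0505) = 1.15×10⁻⁴ T.

B ≈ 115 μT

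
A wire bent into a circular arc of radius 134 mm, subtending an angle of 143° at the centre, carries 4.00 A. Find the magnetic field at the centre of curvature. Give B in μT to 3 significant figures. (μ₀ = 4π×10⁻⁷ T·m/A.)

The Biot–Savart field of a circular arc at its centre is B = μ₀Iφ/(4πR), with φ = 2.496 rad.
B = (4π×10⁻⁷ × 4.00 × 2.496) / (4π × 0.134) = 7.45×10⁻⁶ T.

B ≈ 7.45 μT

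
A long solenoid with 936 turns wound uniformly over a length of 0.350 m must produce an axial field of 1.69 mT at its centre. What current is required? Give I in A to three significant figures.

Inside a long solenoid B = μ₀nI with n = 2674 m⁻¹, so I = B/(μ₀n).
I = 1.69×10⁻³ / (4π×10⁻⁷ × 2674) = 0.503 A.

I ≈ 0.503 A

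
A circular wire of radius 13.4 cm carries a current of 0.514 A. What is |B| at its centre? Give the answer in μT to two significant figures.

At the centre of a circular loop the Biot–Savart law gives B = μ₀I/(2R).
B = (4π×10⁻⁷ × 0.514) / (2 × 0.134) = 2.41×10⁻⁶ T.

B ≈ 2.4 μT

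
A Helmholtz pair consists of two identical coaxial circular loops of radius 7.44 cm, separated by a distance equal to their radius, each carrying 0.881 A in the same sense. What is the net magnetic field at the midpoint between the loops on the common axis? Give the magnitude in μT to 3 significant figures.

Each loop contributes B = μ₀IR²/[2(R²+z²)^(3/2)] on the axis, with z measured from that loop.
Loop 1 (z = 0.0372 m): B₁ = 5.32×10⁻⁶ T. Loop 2 (z = 0.0372 m): B₂ = 5.32×10⁻⁶ T.
The fields add: B = B₁ + B₂ = 1.06×10⁻⁵ T.

B ≈ 10.6 μT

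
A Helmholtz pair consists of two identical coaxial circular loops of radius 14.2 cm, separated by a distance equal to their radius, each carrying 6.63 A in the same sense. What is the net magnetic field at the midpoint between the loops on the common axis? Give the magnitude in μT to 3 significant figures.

B ≈ 42.0 μT

Each loop contributes B = μ₀IR²/[2(R²+z²)^(3/2)] on the axis, with z measured from that loop.
Loop 1 (z = 0.071 m): B₁ = 2.10×10⁻⁵ T. Loop 2 (z = 0.071 m): B₂ = 2.10×10⁻⁵ T.
The fields add: B = B₁ + B₂ = 4.20×10⁻⁵ T.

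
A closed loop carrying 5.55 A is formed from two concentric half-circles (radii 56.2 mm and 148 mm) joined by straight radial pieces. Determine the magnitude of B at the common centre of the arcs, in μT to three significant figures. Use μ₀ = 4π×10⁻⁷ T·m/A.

B ≈ 19.2 μT

The radial connectors point toward the centre, so dl × r̂ = 0 and they contribute nothing.
Each semicircle gives μ₀I/(4R): inner arc 3.10×10⁻⁵ T, outer arc 1.18×10⁻⁵ T.
The two arcs carry current in opposite angular senses, so their fields oppose: B = |3.10×10⁻⁵ − 1.18×10⁻⁵| = 1.92×10⁻⁵ T.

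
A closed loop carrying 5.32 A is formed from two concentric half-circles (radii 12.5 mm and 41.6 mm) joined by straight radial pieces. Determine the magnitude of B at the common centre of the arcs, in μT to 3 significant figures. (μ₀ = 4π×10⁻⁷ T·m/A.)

The radial connectors point toward the centre, so dl × r̂ = 0 and they contribute nothing.
Each semicircle gives μ₀I/(4R): inner arc 1.34×10⁻⁴ T, outer arc 4.02×10⁻⁵ T.
The two arcs carry current in opposite angular senses, so their fields oppose: B = |1.34×10⁻⁴ − 4.02×10⁻⁵| = 9.35×10⁻⁵ T.

B ≈ 93.5 μT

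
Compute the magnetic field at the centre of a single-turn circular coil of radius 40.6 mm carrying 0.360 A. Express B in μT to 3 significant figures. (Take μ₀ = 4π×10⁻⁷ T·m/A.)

B ≈ 5.57 μT

At the centre of a circular loop the Biot–Savart law gives B = μ₀I/(2R).
B = (4π×10⁻⁷ × 0.360) / (2 × 0.0406) = 5.57×10⁻⁶ T.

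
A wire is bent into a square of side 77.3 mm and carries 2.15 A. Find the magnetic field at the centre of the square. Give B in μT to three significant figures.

Each side is a finite straight segment at perpendicular distance d = a/(2 tan(π/4)) = 0.03865 m from the centre, with end-angles ±π/4.
One side contributes B₁ = (μ₀I/4πd)·2 sin(π/4) = 7.87×10⁻⁶ T.
All 4 sides add in the same direction: B = 4 × 7.87×10⁻⁶ = 3.15×10⁻⁵ T.

B ≈ 31.5 μT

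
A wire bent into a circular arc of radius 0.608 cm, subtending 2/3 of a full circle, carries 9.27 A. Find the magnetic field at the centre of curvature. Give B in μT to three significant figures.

The Biot–Savart field of a circular arc at its centre is B = μ₀Iφ/(4πR), with φ = 4.189 rad.
B = (4π×10⁻⁷ × 9.27 × 4.189) / (4π × 0.00608) = 6.39×10⁻⁴ T.

B ≈ 639 μT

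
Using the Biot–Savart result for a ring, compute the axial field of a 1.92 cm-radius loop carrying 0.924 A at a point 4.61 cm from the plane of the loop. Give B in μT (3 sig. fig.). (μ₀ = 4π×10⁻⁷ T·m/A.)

On the axis of a circular loop, B = μ₀IR² / [2(R²+z²)^(3/2)].
R² + z² = (0.0192)² + (0.0461)² = 0.002494 m², and (R²+z²)^(3/2) = 1.25×10⁻⁴ m³.
B = (4π×10⁻⁷ × 0.924 × 0.0003686) / (2 × 1.25×10⁻⁴) = 1.72×10⁻⁶ T.

B ≈ 1.72 μT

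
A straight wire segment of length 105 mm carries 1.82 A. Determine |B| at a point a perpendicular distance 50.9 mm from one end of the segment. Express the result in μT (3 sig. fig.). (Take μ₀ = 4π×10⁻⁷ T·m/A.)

B ≈ 3.22 μT

For a finite straight segment, B = (μ₀I/4πd)(sinθ₁ + sinθ₂), where θ₁, θ₂ are the angles from the perpendicular to each end.
The perpendicular foot is at one end, so the two end-offsets along the wire are 0 and L = 0.105 m.
sinθ₁ = 0/√(0²+0.0509²) = 0.0000; sinθ₂ = 0.105/√(0.105²+0.0509²) = 0.8998.
B = (4π×10⁻⁷ × 1.82) / (4π × 0.0509) × (0.0000 + 0.8998) = 3.22×10⁻⁶ T.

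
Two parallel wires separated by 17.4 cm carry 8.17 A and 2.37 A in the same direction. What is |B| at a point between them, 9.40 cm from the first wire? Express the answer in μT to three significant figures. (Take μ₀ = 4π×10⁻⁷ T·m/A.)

Each long wire gives B = μ₀I/(2πd). Distances are d₁ = 0.094 m and d₂ = 0.08 m.
B₁ = 1.74×10⁻⁵ T, B₂ = 5.93×10⁻⁶ T.
Between parallel currents the two contributions point in opposite directions, so they subtract. B = |B₁ − B₂| = |1.74×10⁻⁵ − 5.93×10⁻⁶| = 1.15×10⁻⁵ T.

B ≈ 11.5 μT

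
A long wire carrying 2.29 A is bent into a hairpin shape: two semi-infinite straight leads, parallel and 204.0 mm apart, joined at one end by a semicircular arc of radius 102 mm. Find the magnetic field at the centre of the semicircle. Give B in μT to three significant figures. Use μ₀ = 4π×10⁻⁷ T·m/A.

B ≈ 11.5 μT

The semicircular arc contributes B_arc = μ₀I·π/(4πR) = μ₀I/(4R) = 7.05×10⁻⁶ T.
Each semi-infinite lead is at perpendicular distance R = 0.102 m from the centre, with the perpendicular foot at its near end, so it contributes μ₀I/(4πR); both point the same way, together 4.49×10⁻⁶ T.
Arc and leads all point the same direction: B = 7.05×10⁻⁶ + 4.49×10⁻⁶ = 1.15×10⁻⁵ T.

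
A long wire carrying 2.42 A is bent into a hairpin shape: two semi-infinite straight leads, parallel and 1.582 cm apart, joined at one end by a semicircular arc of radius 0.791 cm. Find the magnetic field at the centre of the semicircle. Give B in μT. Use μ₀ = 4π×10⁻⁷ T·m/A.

The semicircular arc contributes B_arc = μ₀I·π/(4πR) = μ₀I/(4R) = 9.61×10⁻⁵ T.
Each semi-infinite lead is at perpendicular distance R = 0.00791 m from the centre, with the perpendicular foot at its near end, so it contributes μ₀I/(4πR); both point the same way, together 6.12×10⁻⁵ T.
Arc and leads all point the same direction: B = 9.61×10⁻⁵ + 6.12×10⁻⁵ = 1.57×10⁻⁴ T.

B ≈ 157 μT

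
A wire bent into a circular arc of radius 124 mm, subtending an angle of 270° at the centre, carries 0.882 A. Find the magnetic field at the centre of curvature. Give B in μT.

The Biot–Savart field of a circular arc at its centre is B = μ₀Iφ/(4πR), with φ = 4.712 rad.
B = (4π×10⁻⁷ × 0.882 × 4.712) / (4π × 0.124) = 3.35×10⁻⁶ T.

B ≈ 3.35 μT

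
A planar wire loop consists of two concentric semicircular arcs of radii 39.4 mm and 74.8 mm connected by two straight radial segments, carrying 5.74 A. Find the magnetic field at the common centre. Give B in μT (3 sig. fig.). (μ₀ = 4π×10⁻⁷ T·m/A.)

B ≈ 21.7 μT

The radial connectors point toward the centre, so dl × r̂ = 0 and they contribute nothing.
Each semicircle gives μ₀I/(4R): inner arc 4.58×10⁻⁵ T, outer arc 2.41×10⁻⁵ T.
The two arcs carry current in opposite angular senses, so their fields oppose: B = |4.58×10⁻⁵ − 2.41×10⁻⁵| = 2.17×10⁻⁵ T.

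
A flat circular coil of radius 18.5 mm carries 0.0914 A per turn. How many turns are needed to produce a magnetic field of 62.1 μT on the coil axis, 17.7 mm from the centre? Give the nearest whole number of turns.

N = 53

For an N-turn coil, B = Nμ₀IR²/[2(R²+z²)^(3/2)]. A single turn gives B₁ = 1.17×10⁻⁶ T with R = 0.0185 m, z = 0.0177 m.
N = B/B₁ = 6.21×10⁻⁵ / 1.17×10⁻⁶ = 53.03.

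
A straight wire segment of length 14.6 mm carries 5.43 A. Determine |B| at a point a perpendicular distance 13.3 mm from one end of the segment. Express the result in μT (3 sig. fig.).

B ≈ 30.2 μT

For a finite straight segment, B = (μ₀I/4πd)(sinθ₁ + sinθ₂), where θ₁, θ₂ are the angles from the perpendicular to each end.
The perpendicular foot is at one end, so the two end-offsets along the wire are 0 and L = 0.0146 m.
sinθ₁ = 0/√(0²+0.0133²) = 0.0000; sinθ₂ = 0.0146/√(0.0146²+0.0133²) = 0.7393.
B = (4π×10⁻⁷ × 5.43) / (4π × 0.0133) × (0.0000 + 0.7393) = 3.02×10⁻⁵ T.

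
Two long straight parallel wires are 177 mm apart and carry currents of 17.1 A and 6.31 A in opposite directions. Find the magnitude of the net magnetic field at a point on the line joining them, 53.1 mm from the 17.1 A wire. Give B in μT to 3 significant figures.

B ≈ 74.6 μT

Each long wire gives B = μ₀I/(2πd). Distances are d₁ = 0.0531 m and d₂ = 0.1239 m.
B₁ = 6.44×10⁻⁵ T, B₂ = 1.02×10⁻⁵ T.
Between antiparallel currents both contributions point the same way, so they add. B = B₁ + B₂ = 6.44×10⁻⁵ + 1.02×10⁻⁵ = 7.46×10⁻⁵ T.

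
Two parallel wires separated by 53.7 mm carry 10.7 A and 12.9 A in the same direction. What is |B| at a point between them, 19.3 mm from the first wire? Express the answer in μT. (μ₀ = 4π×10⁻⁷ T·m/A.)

Each long wire gives B = μ₀I/(2πd). Distances are d₁ = 0.0193 m and d₂ = 0.0344 m.
B₁ = 1.11×10⁻⁴ T, B₂ = 7.50×10⁻⁵ T.
Between parallel currents the two contributions point in opposite directions, so they subtract. B = |B₁ − B₂| = |1.11×10⁻⁴ − 7.50×10⁻⁵| = 3.59×10⁻⁵ T.

B ≈ 35.9 μT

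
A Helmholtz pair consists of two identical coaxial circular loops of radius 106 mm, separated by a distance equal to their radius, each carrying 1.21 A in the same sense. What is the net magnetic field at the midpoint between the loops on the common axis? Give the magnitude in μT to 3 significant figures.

B ≈ 10.3 μT

Each loop contributes B = μ₀IR²/[2(R²+z²)^(3/2)] on the axis, with z measured from that loop.
Loop 1 (z = 0.053 m): B₁ = 5.13×10⁻⁶ T. Loop 2 (z = 0.053 m): B₂ = 5.13×10⁻⁶ T.
The fields add: B = B₁ + B₂ = 1.03×10⁻⁵ T.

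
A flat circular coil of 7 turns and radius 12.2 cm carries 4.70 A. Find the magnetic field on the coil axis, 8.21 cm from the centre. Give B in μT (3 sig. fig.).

For an N-turn flat coil, B = Nμ₀IR²/[2(R²+z²)^(3/2)] with R = 0.122 m, z = 0.0821 m.
B = 7 × 1.38×10⁻⁵ T = 9.68×10⁻⁵ T.

B ≈ 96.8 μT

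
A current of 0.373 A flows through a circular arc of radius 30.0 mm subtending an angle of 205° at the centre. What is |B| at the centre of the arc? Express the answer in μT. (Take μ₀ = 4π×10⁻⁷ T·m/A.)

The Biot–Savart field of a circular arc at its centre is B = μ₀Iφ/(4πR), with φ = 3.578 rad.
B = (4π×10⁻⁷ × 0.373 × 3.578) / (4π × 0.03) = 4.45×10⁻⁶ T.

B ≈ 4.45 μT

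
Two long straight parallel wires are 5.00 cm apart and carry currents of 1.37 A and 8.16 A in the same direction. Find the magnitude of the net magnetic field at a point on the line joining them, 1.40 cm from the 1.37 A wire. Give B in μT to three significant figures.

Each long wire gives B = μ₀I/(2πd). Distances are d₁ = 0.014 m and d₂ = 0.036 m.
B₁ = 1.96×10⁻⁵ T, B₂ = 4.53×10⁻⁵ T.
Between parallel currents the two contributions point in opposite directions, so they subtract. B = |B₁ − B₂| = |1.96×10⁻⁵ − 4.53×10⁻⁵| = 2.58×10⁻⁵ T.

B ≈ 25.8 μT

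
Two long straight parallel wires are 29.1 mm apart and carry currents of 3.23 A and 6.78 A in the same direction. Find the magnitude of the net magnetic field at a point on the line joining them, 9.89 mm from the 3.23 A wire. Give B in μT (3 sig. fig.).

B ≈ 5.27 μT

Each long wire gives B = μ₀I/(2πd). Distances are d₁ = 0.00989 m and d₂ = 0.01921 m.
B₁ = 6.53×10⁻⁵ T, B₂ = 7.06×10⁻⁵ T.
Between parallel currents the two contributions point in opposite directions, so they subtract. B = |B₁ − B₂| = |6.53×10⁻⁵ − 7.06×10⁻⁵| = 5.27×10⁻⁶ T.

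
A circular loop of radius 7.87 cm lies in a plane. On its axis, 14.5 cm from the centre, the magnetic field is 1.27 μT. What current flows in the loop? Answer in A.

On the axis of a loop, B = μ₀IR²/[2(R²+z²)^(3/2)], so I = 2B(R²+z²)^(3/2)/(μ₀R²).
R² + z² = 0.006194 + 0.02102 = 0.02722 m²; raised to 3/2 gives 4.49×10⁻³ m³.
I = 2 × 1.27×10⁻⁶ × 4.49×10⁻³ / (1.26×10⁻⁶ × 0.006194) = 1.47 A.

I ≈ 1.47 A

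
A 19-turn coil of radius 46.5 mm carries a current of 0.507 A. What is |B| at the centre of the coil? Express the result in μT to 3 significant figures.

B ≈ 130 μT

For an N-turn flat coil, B = Nμ₀I/(2R) with R = 0.0465 m.
B = 19 × 6.85×10⁻⁶ T = 1.30×10⁻⁴ T.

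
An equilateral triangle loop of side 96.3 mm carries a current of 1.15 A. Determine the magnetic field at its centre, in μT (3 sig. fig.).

Each side is a finite straight segment at perpendicular distance d = a/(2 tan(π/3)) = 0.0278 m from the centre, with end-angles ±π/3.
One side contributes B₁ = (μ₀I/4πd)·2 sin(π/3) = 7.17×10⁻⁶ T.
All 3 sides add in the same direction: B = 3 × 7.17×10⁻⁶ = 2.15×10⁻⁵ T.

B ≈ 21.5 μT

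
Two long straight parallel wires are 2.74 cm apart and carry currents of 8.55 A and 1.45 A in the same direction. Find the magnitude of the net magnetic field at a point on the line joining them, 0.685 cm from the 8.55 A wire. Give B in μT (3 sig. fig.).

Each long wire gives B = μ₀I/(2πd). Distances are d₁ = 0.00685 m and d₂ = 0.02055 m.
B₁ = 2.50×10⁻⁴ T, B₂ = 1.41×10⁻⁵ T.
Between parallel currents the two contributions point in opposite directions, so they subtract. B = |B₁ − B₂| = |2.50×10⁻⁴ − 1.41×10⁻⁵| = 2.36×10⁻⁴ T.

B ≈ 236 μT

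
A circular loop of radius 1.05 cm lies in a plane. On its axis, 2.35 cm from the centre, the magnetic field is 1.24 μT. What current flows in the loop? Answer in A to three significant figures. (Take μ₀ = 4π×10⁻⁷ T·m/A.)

On the axis of a loop, B = μ₀IR²/[2(R²+z²)^(3/2)], so I = 2B(R²+z²)^(3/2)/(μ₀R²).
R² + z² = 0.0001103 + 0.0005523 = 0.0006625 m²; raised to 3/2 gives 1.71×10⁻⁵ m³.
I = 2 × 1.24×10⁻⁶ × 1.71×10⁻⁵ / (1.26×10⁻⁶ × 0.0001103) = 0.305 A.

I ≈ 0.305 A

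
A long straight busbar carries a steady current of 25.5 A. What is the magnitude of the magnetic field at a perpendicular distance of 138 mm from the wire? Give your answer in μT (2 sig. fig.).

B ≈ 37 μT

For an infinitely long straight wire, B = μ₀I/(2πd).
B = (4π×10⁻⁷ × 25.5) / (2π × 0.138) = 3.70×10⁻⁵ T.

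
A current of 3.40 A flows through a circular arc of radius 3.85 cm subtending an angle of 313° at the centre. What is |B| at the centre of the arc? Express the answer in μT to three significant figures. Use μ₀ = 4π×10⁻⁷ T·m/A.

The Biot–Savart field of a circular arc at its centre is B = μ₀Iφ/(4πR), with φ = 5.463 rad.
B = (4π×10⁻⁷ × 3.40 × 5.463) / (4π × 0.0385) = 4.82×10⁻⁵ T.

B ≈ 48.2 μT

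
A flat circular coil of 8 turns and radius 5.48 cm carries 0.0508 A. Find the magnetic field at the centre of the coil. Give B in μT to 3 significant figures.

For an N-turn flat coil, B = Nμ₀I/(2R) with R = 0.0548 m.
B = 8 × 5.82×10⁻⁷ T = 4.66×10⁻⁶ T.

B ≈ 4.66 μT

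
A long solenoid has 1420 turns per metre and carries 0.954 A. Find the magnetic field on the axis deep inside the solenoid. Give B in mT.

Inside a long solenoid, B = μ₀nI with n = 1420 turns/m.
B = 4π×10⁻⁷ × 1420 × 0.954 = 1.70×10⁻³ T.

B ≈ 1.70 mT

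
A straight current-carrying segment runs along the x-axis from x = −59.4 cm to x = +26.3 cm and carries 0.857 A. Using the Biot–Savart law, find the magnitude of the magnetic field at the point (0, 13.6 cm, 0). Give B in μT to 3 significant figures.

B ≈ 1.17 μT

For a finite straight segment, B = (μ₀I/4πd)(sinθ₁ + sinθ₂), where θ₁, θ₂ are the angles from the perpendicular to each end.
The perpendicular distance is d = 0.136 m; the end-offsets along the wire are a = 0.594 m and b = 0.263 m.
sinθ₁ = 0.594/√(0.594²+0.136²) = 0.9748; sinθ₂ = 0.263/√(0.263²+0.136²) = 0.8883.
B = (4π×10⁻⁷ × 0.857) / (4π × 0.136) × (0.9748 + 0.8883) = 1.17×10⁻⁶ T.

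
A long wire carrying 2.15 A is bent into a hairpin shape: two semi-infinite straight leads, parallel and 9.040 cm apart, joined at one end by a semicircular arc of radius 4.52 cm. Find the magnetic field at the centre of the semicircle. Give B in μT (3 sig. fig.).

B ≈ 24.5 μT

The semicircular arc contributes B_arc = μ₀I·π/(4πR) = μ₀I/(4R) = 1.49×10⁻⁵ T.
Each semi-infinite lead is at perpendicular distance R = 0.0452 m from the centre, with the perpendicular foot at its near end, so it contributes μ₀I/(4πR); both point the same way, together 9.51×10⁻⁶ T.
Arc and leads all point the same direction: B = 1.49×10⁻⁵ + 9.51×10⁻⁶ = 2.45×10⁻⁵ T.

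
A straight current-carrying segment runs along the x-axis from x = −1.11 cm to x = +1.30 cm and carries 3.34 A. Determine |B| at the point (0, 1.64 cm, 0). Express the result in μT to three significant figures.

B ≈ 24.1 μT

For a finite straight segment, B = (μ₀I/4πd)(sinθ₁ + sinθ₂), where θ₁, θ₂ are the angles from the perpendicular to each end.
The perpendicular distance is d = 0.0164 m; the end-offsets along the wire are a = 0.0111 m and b = 0.013 m.
sinθ₁ = 0.0111/√(0.0111²+0.0164²) = 0.5605; sinθ₂ = 0.013/√(0.013²+0.0164²) = 0.6212.
B = (4π×10⁻⁷ × 3.34) / (4π × 0.0164) × (0.5605 + 0.6212) = 2.41×10⁻⁵ T.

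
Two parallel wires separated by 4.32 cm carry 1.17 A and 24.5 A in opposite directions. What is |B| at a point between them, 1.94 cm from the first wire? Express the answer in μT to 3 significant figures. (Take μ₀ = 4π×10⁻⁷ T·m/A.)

Each long wire gives B = μ₀I/(2πd). Distances are d₁ = 0.0194 m and d₂ = 0.0238 m.
B₁ = 1.21×10⁻⁵ T, B₂ = 2.06×10⁻⁴ T.
Between antiparallel currents both contributions point the same way, so they add. B = B₁ + B₂ = 1.21×10⁻⁵ + 2.06×10⁻⁴ = 2.18×10⁻⁴ T.

B ≈ 218 μT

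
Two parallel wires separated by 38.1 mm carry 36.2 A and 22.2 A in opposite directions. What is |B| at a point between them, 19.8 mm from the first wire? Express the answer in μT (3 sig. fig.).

Each long wire gives B = μ₀I/(2πd). Distances are d₁ = 0.0198 m and d₂ = 0.0183 m.
B₁ = 3.66×10⁻⁴ T, B₂ = 2.43×10⁻⁴ T.
Between antiparallel currents both contributions point the same way, so they add. B = B₁ + B₂ = 3.66×10⁻⁴ + 2.43×10⁻⁴ = 6.08×10⁻⁴ T.

B ≈ 608 μT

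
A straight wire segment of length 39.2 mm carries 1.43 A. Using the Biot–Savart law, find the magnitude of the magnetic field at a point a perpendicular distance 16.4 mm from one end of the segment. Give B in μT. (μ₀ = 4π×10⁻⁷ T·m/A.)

For a finite straight segment, B = (μ₀I/4πd)(sinθ₁ + sinθ₂), where θ₁, θ₂ are the angles from the perpendicular to each end.
The perpendicular foot is at one end, so the two end-offsets along the wire are 0 and L = 0.0392 m.
sinθ₁ = 0/√(0²+0.0164²) = 0.0000; sinθ₂ = 0.0392/√(0.0392²+0.0164²) = 0.9225.
B = (4π×10⁻⁷ × 1.43) / (4π × 0.0164) × (0.0000 + 0.9225) = 8.04×10⁻⁶ T.

B ≈ 8.04 μT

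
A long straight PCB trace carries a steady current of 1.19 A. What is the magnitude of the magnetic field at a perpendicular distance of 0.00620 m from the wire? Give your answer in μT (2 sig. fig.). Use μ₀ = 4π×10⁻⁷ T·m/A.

B ≈ 38 μT

For an infinitely long straight wire, B = μ₀I/(2πd).
B = (4π×10⁻⁷ × 1.19) / (2π × 0.0062) = 3.84×10⁻⁵ T.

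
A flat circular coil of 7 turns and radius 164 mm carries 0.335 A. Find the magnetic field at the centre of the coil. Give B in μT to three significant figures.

For an N-turn flat coil, B = Nμ₀I/(2R) with R = 0.164 m.
B = 7 × 1.28×10⁻⁶ T = 8.98×10⁻⁶ T.

B ≈ 8.98 μT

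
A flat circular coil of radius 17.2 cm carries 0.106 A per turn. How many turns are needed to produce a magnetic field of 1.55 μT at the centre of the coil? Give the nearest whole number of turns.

For an N-turn coil, B = Nμ₀I/(2R). A single turn gives B₁ = 3.87×10⁻⁷ T with R = 0.172 m.
N = B/B₁ = 1.55×10⁻⁶ / 3.87×10⁻⁷ = 4.00.

N = 4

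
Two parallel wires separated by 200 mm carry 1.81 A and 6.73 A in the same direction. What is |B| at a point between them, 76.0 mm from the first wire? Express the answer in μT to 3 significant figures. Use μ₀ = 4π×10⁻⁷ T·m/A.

Each long wire gives B = μ₀I/(2πd). Distances are d₁ = 0.076 m and d₂ = 0.124 m.
B₁ = 4.76×10⁻⁶ T, B₂ = 1.09×10⁻⁵ T.
Between parallel currents the two contributions point in opposite directions, so they subtract. B = |B₁ − B₂| = |4.76×10⁻⁶ − 1.09×10⁻⁵| = 6.09×10⁻⁶ T.

B ≈ 6.09 μT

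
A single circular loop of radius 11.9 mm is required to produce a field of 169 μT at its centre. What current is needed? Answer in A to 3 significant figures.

At the centre of a circular loop B = μ₀I/(2R), so I = 2RB/μ₀.
With R = 0.0119 m, I = 2 × 0.0119 × 1.69×10⁻⁴ / (4π×10⁻⁷) = 3.20 A.

I ≈ 3.20 A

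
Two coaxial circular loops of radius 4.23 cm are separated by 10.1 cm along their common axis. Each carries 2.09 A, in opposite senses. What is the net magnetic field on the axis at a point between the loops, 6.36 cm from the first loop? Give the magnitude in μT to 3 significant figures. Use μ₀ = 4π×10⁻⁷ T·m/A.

B ≈ 7.78 μT

Each loop contributes B = μ₀IR²/[2(R²+z²)^(3/2)] on the axis, with z measured from that loop.
Loop 1 (z = 0.0636 m): B₁ = 5.27×10⁻⁶ T. Loop 2 (z = 0.0374 m): B₂ = 1.31×10⁻⁵ T.
The fields oppose: B = |B₁ − B₂| = 7.78×10⁻⁶ T.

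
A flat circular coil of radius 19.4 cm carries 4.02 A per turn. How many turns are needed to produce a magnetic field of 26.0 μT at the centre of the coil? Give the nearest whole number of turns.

N = 2

For an N-turn coil, B = Nμ₀I/(2R). A single turn gives B₁ = 1.30×10⁻⁵ T with R = 0.194 m.
N = B/B₁ = 2.60×10⁻⁵ / 1.30×10⁻⁵ = 2.00.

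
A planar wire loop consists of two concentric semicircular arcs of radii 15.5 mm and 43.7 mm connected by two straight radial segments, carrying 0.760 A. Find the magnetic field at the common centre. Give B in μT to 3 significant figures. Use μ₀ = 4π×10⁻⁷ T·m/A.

The radial connectors point toward the centre, so dl × r̂ = 0 and they contribute nothing.
Each semicircle gives μ₀I/(4R): inner arc 1.54×10⁻⁵ T, outer arc 5.46×10⁻⁶ T.
The two arcs carry current in opposite angular senses, so their fields oppose: B = |1.54×10⁻⁵ − 5.46×10⁻⁶| = 9.94×10⁻⁶ T.

B ≈ 9.94 μT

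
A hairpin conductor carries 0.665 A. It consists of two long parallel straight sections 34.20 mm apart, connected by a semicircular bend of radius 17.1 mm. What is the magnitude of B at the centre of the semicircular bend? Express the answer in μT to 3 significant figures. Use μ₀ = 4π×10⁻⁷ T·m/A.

The semicircular arc contributes B_arc = μ₀I·π/(4πR) = μ₀I/(4R) = 1.22×10⁻⁵ T.
Each semi-infinite lead is at perpendicular distance R = 0.0171 m from the centre, with the perpendicular foot at its near end, so it contributes μ₀I/(4πR); both point the same way, together 7.78×10⁻⁶ T.
Arc and leads all point the same direction: B = 1.22×10⁻⁵ + 7.78×10⁻⁶ = 2.00×10⁻⁵ T.

B ≈ 20.0 μT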